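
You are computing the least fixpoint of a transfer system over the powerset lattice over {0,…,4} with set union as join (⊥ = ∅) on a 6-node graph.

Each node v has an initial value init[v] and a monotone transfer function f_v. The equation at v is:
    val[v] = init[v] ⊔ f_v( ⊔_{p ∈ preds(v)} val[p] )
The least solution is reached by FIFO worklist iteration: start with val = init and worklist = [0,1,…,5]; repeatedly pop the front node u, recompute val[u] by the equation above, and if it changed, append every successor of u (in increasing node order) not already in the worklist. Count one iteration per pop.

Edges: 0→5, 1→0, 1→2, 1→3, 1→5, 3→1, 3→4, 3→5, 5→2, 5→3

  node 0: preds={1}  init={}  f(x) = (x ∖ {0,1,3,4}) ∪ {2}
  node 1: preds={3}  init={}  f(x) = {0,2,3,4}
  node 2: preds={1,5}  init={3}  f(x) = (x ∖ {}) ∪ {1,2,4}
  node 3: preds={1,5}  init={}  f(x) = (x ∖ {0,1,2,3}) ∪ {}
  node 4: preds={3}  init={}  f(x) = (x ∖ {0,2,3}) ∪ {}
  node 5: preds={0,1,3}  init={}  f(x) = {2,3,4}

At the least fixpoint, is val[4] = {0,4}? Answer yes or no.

Worklist (10 pops):
  #1 pop 0: in={} → {2} (was {}); enqueue []
  #2 pop 1: in={} → {0,2,3,4} (was {}); enqueue [0]
  #3 pop 2: in={0,2,3,4} → {0,1,2,3,4} (was {3}); enqueue []
  #4 pop 3: in={0,2,3,4} → {4} (was {}); enqueue [1]
  #5 pop 4: in={4} → {4} (was {}); enqueue []
  #6 pop 5: in={0,2,3,4} → {2,3,4} (was {}); enqueue [2,3]
  #7 pop 0: in={0,2,3,4} → {2} (no change)
  #8 pop 1: in={4} → {0,2,3,4} (no change)
  #9 pop 2: in={0,2,3,4} → {0,1,2,3,4} (no change)
  #10 pop 3: in={0,2,3,4} → {4} (no change)

Fixpoint:
  val[0] = {2}
  val[1] = {0,2,3,4}
  val[2] = {0,1,2,3,4}
  val[3] = {4}
  val[4] = {4}
  val[5] = {2,3,4}

no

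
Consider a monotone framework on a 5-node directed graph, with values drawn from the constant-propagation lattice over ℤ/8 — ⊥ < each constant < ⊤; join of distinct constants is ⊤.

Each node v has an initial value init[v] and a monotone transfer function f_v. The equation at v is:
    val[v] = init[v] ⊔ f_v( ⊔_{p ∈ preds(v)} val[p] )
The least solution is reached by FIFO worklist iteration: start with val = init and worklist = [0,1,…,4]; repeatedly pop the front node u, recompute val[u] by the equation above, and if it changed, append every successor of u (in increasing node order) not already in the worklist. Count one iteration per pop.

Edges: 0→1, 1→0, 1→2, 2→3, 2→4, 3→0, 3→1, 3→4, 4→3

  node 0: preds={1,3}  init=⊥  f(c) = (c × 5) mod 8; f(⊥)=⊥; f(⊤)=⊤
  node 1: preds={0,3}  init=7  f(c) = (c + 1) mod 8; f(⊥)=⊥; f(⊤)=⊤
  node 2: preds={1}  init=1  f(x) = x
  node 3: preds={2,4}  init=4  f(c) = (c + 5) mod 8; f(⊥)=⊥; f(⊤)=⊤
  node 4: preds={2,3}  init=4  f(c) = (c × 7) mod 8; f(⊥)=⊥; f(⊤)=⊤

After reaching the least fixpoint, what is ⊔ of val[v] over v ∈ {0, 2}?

⊤

Worklist (8 pops):
  #1 pop 0: in=⊤ → ⊤ (was ⊥); enqueue []
  #2 pop 1: in=⊤ → ⊤ (was 7); enqueue [0]
  #3 pop 2: in=⊤ → ⊤ (was 1); enqueue []
  #4 pop 3: in=⊤ → ⊤ (was 4); enqueue [1]
  #5 pop 4: in=⊤ → ⊤ (was 4); enqueue [3]
  #6 pop 0: in=⊤ → ⊤ (no change)
  #7 pop 1: in=⊤ → ⊤ (no change)
  #8 pop 3: in=⊤ → ⊤ (no change)

Fixpoint:
  val[0] = ⊤
  val[1] = ⊤
  val[2] = ⊤
  val[3] = ⊤
  val[4] = ⊤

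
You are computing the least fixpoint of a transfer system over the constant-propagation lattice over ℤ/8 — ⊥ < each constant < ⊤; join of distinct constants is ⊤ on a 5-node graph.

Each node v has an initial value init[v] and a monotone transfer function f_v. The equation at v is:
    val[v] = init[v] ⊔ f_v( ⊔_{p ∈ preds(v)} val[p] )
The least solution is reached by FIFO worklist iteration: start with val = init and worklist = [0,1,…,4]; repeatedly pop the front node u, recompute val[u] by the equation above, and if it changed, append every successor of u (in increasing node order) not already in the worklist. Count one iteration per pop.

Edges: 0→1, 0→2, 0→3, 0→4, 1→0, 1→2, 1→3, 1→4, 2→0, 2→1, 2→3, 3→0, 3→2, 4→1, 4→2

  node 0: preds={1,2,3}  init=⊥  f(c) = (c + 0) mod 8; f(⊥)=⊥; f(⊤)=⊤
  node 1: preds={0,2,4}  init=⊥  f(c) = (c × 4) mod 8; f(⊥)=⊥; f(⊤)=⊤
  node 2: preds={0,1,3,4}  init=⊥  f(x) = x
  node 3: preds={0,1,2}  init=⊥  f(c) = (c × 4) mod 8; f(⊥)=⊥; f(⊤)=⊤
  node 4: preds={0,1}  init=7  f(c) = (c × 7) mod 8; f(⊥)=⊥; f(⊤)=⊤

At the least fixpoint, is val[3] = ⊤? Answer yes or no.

Trace (11 dequeues):
  [1] u=0 | in ⊥ | out ⊥ | ==
  [2] u=1 | in 7 | out 4 | prev ⊥ | push {0}
  [3] u=2 | in ⊤ | out ⊤ | prev ⊥ | push {1}
  [4] u=3 | in ⊤ | out ⊤ | prev ⊥ | push {2}
  [5] u=4 | in 4 | out ⊤ | prev 7 | push {}
  [6] u=0 | in ⊤ | out ⊤ | prev ⊥ | push {3,4}
  [7] u=1 | in ⊤ | out ⊤ | prev 4 | push {0}
  [8] u=2 | in ⊤ | out ⊤ | ==
  [9] u=3 | in ⊤ | out ⊤ | ==
  [10] u=4 | in ⊤ | out ⊤ | ==
  [11] u=0 | in ⊤ | out ⊤ | ==

Converged values:
  [0] ⊤
  [1] ⊤
  [2] ⊤
  [3] ⊤
  [4] ⊤

yes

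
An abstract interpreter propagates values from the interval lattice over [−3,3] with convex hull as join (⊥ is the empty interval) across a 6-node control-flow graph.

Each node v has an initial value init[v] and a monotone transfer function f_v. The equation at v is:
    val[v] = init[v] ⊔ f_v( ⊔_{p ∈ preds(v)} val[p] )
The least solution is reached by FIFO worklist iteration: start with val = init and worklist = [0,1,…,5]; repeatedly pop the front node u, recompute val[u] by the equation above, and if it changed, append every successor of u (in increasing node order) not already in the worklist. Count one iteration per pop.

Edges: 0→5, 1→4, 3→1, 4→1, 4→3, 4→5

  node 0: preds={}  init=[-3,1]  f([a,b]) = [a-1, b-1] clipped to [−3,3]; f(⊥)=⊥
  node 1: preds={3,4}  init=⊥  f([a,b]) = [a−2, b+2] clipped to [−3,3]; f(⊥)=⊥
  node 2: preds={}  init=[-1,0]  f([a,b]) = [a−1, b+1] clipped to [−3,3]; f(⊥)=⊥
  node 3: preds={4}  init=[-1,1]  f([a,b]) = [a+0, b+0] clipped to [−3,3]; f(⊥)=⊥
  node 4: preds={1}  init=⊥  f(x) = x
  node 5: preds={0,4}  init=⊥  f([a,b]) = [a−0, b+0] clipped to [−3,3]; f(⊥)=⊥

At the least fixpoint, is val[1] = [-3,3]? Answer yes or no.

Trace (9 dequeues):
  [1] u=0 | in ⊥ | out [-3,1] | ==
  [2] u=1 | in [-1,1] | out [-3,3] | prev ⊥ | push {}
  [3] u=2 | in ⊥ | out [-1,0] | ==
  [4] u=3 | in ⊥ | out [-1,1] | ==
  [5] u=4 | in [-3,3] | out [-3,3] | prev ⊥ | push {1,3}
  [6] u=5 | in [-3,3] | out [-3,3] | prev ⊥ | push {}
  [7] u=1 | in [-3,3] | out [-3,3] | ==
  [8] u=3 | in [-3,3] | out [-3,3] | prev [-1,1] | push {1}
  [9] u=1 | in [-3,3] | out [-3,3] | ==

Converged values:
  [0] [-3,1]
  [1] [-3,3]
  [2] [-1,0]
  [3] [-3,3]
  [4] [-3,3]
  [5] [-3,3]

yes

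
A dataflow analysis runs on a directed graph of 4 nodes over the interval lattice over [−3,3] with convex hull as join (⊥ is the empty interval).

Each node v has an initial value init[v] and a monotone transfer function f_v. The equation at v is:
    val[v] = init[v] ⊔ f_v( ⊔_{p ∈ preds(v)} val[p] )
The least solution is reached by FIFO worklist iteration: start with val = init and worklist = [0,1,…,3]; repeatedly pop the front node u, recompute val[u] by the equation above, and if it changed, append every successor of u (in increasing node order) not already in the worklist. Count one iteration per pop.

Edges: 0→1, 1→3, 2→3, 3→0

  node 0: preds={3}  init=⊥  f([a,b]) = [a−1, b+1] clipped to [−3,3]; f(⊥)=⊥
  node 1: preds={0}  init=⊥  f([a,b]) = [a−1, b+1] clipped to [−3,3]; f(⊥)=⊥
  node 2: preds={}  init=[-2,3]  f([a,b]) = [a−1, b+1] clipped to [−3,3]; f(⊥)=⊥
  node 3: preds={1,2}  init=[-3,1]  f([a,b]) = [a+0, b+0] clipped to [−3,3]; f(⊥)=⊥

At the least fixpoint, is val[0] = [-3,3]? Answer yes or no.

Worklist (6 pops):
  #1 pop 0: in=[-3,1] → [-3,2] (was ⊥); enqueue []
  #2 pop 1: in=[-3,2] → [-3,3] (was ⊥); enqueue []
  #3 pop 2: in=⊥ → [-2,3] (no change)
  #4 pop 3: in=[-3,3] → [-3,3] (was [-3,1]); enqueue [0]
  #5 pop 0: in=[-3,3] → [-3,3] (was [-3,2]); enqueue [1]
  #6 pop 1: in=[-3,3] → [-3,3] (no change)

Fixpoint:
  val[0] = [-3,3]
  val[1] = [-3,3]
  val[2] = [-2,3]
  val[3] = [-3,3]

yes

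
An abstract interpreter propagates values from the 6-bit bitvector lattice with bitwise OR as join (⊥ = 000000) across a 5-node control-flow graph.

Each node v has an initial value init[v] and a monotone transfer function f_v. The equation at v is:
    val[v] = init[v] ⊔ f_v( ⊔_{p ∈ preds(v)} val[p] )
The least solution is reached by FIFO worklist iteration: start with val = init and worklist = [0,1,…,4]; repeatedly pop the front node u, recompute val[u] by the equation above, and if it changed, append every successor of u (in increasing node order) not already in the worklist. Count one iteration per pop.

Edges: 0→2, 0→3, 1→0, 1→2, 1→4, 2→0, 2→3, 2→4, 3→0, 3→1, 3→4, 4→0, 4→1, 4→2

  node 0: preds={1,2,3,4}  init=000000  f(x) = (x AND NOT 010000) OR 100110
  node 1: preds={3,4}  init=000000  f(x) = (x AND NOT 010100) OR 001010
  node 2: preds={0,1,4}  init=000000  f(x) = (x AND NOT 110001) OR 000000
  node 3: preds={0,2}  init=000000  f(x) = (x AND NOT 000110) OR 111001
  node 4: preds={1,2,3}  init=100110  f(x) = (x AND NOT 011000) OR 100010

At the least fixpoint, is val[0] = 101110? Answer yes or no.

no

Iteration log — 11 steps:
  step 1. node 0  ⊔preds=100110  new=100110  old=000000  +wl: 
  step 2. node 1  ⊔preds=100110  new=101010  old=000000  +wl: 0
  step 3. node 2  ⊔preds=101110  new=001110  old=000000  +wl: 
  step 4. node 3  ⊔preds=101110  new=111001  old=000000  +wl: 1
  step 5. node 4  ⊔preds=111111  new=100111  old=100110  +wl: 2
  step 6. node 0  ⊔preds=111111  new=101111  old=100110  +wl: 3
  step 7. node 1  ⊔preds=111111  new=101011  old=101010  +wl: 0,4
  step 8. node 2  ⊔preds=101111  new=001110  stable
  step 9. node 3  ⊔preds=101111  new=111001  stable
  step 10. node 0  ⊔preds=111111  new=101111  stable
  step 11. node 4  ⊔preds=111111  new=100111  stable

Least fixpoint reached:
  node 0: 101111
  node 1: 101011
  node 2: 001110
  node 3: 111001
  node 4: 100111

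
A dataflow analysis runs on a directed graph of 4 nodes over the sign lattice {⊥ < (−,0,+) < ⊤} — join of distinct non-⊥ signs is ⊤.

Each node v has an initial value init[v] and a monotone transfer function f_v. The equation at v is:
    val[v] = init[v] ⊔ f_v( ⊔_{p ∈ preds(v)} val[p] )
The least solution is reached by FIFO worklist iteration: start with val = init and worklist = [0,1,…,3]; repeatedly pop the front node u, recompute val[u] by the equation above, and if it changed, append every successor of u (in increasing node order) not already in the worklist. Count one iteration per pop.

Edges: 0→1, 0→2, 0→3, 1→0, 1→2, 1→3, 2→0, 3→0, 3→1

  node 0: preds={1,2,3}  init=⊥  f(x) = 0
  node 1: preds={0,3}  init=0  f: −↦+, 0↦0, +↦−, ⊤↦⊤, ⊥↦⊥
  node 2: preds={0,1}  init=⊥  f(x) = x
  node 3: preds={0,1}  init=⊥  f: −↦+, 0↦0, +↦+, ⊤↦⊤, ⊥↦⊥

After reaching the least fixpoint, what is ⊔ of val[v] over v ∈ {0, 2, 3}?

Iteration log — 6 steps:
  step 1. node 0  ⊔preds=0  new=0  old=⊥  +wl: 
  step 2. node 1  ⊔preds=0  new=0  stable
  step 3. node 2  ⊔preds=0  new=0  old=⊥  +wl: 0
  step 4. node 3  ⊔preds=0  new=0  old=⊥  +wl: 1
  step 5. node 0  ⊔preds=0  new=0  stable
  step 6. node 1  ⊔preds=0  new=0  stable

Least fixpoint reached:
  node 0: 0
  node 1: 0
  node 2: 0
  node 3: 0

0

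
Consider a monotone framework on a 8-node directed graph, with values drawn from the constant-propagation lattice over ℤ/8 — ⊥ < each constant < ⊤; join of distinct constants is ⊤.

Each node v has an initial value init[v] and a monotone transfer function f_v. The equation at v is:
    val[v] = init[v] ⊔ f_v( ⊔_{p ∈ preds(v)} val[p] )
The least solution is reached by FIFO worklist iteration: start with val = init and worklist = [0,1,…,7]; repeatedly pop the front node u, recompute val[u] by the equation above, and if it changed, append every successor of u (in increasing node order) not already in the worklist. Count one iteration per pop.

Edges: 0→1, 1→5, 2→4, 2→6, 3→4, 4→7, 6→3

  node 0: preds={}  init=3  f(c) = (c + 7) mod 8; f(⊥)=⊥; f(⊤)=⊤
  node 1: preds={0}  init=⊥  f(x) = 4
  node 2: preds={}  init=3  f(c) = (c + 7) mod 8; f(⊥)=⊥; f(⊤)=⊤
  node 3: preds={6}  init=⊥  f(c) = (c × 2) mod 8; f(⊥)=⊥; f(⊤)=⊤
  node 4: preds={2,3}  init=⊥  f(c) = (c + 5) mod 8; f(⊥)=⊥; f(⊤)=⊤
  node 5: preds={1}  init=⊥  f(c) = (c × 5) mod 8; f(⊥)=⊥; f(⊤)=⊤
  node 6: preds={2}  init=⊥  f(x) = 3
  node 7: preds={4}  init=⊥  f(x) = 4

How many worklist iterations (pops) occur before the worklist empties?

Trace (11 dequeues):
  [1] u=0 | in ⊥ | out 3 | ==
  [2] u=1 | in 3 | out 4 | prev ⊥ | push {}
  [3] u=2 | in ⊥ | out 3 | ==
  [4] u=3 | in ⊥ | out ⊥ | ==
  [5] u=4 | in 3 | out 0 | prev ⊥ | push {}
  [6] u=5 | in 4 | out 4 | prev ⊥ | push {}
  [7] u=6 | in 3 | out 3 | prev ⊥ | push {3}
  [8] u=7 | in 0 | out 4 | prev ⊥ | push {}
  [9] u=3 | in 3 | out 6 | prev ⊥ | push {4}
  [10] u=4 | in ⊤ | out ⊤ | prev 0 | push {7}
  [11] u=7 | in ⊤ | out 4 | ==

Converged values:
  [0] 3
  [1] 4
  [2] 3
  [3] 6
  [4] ⊤
  [5] 4
  [6] 3
  [7] 4

11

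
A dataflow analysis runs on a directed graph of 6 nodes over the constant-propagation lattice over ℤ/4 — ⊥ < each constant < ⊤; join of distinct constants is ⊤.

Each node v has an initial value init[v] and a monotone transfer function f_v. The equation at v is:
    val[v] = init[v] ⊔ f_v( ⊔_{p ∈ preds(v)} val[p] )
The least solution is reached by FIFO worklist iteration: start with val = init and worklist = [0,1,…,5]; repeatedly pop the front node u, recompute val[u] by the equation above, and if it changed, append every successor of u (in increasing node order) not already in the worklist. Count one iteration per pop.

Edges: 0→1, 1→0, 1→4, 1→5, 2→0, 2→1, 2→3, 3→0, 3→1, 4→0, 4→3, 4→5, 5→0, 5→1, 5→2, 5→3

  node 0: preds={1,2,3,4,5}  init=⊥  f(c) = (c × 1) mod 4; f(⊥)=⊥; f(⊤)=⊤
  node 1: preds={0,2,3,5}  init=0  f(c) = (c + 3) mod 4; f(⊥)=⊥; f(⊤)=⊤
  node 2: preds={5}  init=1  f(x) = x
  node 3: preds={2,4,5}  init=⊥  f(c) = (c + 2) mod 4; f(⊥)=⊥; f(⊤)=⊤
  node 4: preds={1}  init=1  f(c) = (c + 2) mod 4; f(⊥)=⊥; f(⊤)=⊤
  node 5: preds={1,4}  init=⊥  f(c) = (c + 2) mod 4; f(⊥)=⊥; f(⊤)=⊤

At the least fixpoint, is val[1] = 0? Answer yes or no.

no

Worklist (13 pops):
  #1 pop 0: in=⊤ → ⊤ (was ⊥); enqueue []
  #2 pop 1: in=⊤ → ⊤ (was 0); enqueue [0]
  #3 pop 2: in=⊥ → 1 (no change)
  #4 pop 3: in=1 → 3 (was ⊥); enqueue [1]
  #5 pop 4: in=⊤ → ⊤ (was 1); enqueue [3]
  #6 pop 5: in=⊤ → ⊤ (was ⊥); enqueue [2]
  #7 pop 0: in=⊤ → ⊤ (no change)
  #8 pop 1: in=⊤ → ⊤ (no change)
  #9 pop 3: in=⊤ → ⊤ (was 3); enqueue [0,1]
  #10 pop 2: in=⊤ → ⊤ (was 1); enqueue [3]
  #11 pop 0: in=⊤ → ⊤ (no change)
  #12 pop 1: in=⊤ → ⊤ (no change)
  #13 pop 3: in=⊤ → ⊤ (no change)

Fixpoint:
  val[0] = ⊤
  val[1] = ⊤
  val[2] = ⊤
  val[3] = ⊤
  val[4] = ⊤
  val[5] = ⊤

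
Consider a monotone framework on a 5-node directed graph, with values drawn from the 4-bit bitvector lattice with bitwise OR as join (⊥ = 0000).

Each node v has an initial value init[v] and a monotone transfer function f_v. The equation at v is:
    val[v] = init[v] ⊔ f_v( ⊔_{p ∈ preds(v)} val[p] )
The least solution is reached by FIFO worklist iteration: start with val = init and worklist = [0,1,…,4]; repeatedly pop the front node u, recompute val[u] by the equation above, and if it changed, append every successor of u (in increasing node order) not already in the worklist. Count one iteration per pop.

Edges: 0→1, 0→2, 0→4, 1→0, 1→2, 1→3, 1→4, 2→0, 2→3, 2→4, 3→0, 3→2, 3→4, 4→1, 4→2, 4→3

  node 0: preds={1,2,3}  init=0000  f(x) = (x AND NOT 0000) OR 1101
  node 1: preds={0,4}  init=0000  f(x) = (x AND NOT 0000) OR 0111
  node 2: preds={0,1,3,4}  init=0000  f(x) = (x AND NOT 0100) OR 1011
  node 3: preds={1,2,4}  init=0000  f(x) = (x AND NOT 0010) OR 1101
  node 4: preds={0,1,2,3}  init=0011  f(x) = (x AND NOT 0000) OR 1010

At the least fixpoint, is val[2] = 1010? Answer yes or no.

no

Trace (10 dequeues):
  [1] u=0 | in 0000 | out 1101 | prev 0000 | push {}
  [2] u=1 | in 1111 | out 1111 | prev 0000 | push {0}
  [3] u=2 | in 1111 | out 1011 | prev 0000 | push {}
  [4] u=3 | in 1111 | out 1101 | prev 0000 | push {2}
  [5] u=4 | in 1111 | out 1111 | prev 0011 | push {1,3}
  [6] u=0 | in 1111 | out 1111 | prev 1101 | push {4}
  [7] u=2 | in 1111 | out 1011 | ==
  [8] u=1 | in 1111 | out 1111 | ==
  [9] u=3 | in 1111 | out 1101 | ==
  [10] u=4 | in 1111 | out 1111 | ==

Converged values:
  [0] 1111
  [1] 1111
  [2] 1011
  [3] 1101
  [4] 1111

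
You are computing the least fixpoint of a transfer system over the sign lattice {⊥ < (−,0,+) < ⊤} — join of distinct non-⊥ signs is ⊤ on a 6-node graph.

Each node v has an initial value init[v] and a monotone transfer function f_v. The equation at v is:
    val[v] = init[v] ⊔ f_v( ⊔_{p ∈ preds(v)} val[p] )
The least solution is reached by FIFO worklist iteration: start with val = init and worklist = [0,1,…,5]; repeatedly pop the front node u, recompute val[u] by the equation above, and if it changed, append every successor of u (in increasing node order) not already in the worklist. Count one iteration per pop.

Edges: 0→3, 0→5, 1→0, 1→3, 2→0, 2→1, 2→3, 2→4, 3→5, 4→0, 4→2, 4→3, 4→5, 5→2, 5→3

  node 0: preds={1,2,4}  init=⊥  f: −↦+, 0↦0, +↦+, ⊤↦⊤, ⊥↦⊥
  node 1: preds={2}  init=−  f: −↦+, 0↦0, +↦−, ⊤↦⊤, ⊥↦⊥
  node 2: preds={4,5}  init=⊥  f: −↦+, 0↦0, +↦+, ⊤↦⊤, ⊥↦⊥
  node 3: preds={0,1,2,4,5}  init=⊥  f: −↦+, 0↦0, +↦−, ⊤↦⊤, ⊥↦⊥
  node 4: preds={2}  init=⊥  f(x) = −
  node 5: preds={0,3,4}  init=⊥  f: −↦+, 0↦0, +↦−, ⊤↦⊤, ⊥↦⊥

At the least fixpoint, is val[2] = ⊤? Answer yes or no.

yes

Iteration log — 15 steps:
  step 1. node 0  ⊔preds=−  new=+  old=⊥  +wl: 
  step 2. node 1  ⊔preds=⊥  new=−  stable
  step 3. node 2  ⊔preds=⊥  new=⊥  stable
  step 4. node 3  ⊔preds=⊤  new=⊤  old=⊥  +wl: 
  step 5. node 4  ⊔preds=⊥  new=−  old=⊥  +wl: 0,2,3
  step 6. node 5  ⊔preds=⊤  new=⊤  old=⊥  +wl: 
  step 7. node 0  ⊔preds=−  new=+  stable
  step 8. node 2  ⊔preds=⊤  new=⊤  old=⊥  +wl: 0,1,4
  step 9. node 3  ⊔preds=⊤  new=⊤  stable
  step 10. node 0  ⊔preds=⊤  new=⊤  old=+  +wl: 3,5
  step 11. node 1  ⊔preds=⊤  new=⊤  old=−  +wl: 0
  step 12. node 4  ⊔preds=⊤  new=−  stable
  step 13. node 3  ⊔preds=⊤  new=⊤  stable
  step 14. node 5  ⊔preds=⊤  new=⊤  stable
  step 15. node 0  ⊔preds=⊤  new=⊤  stable

Least fixpoint reached:
  node 0: ⊤
  node 1: ⊤
  node 2: ⊤
  node 3: ⊤
  node 4: −
  node 5: ⊤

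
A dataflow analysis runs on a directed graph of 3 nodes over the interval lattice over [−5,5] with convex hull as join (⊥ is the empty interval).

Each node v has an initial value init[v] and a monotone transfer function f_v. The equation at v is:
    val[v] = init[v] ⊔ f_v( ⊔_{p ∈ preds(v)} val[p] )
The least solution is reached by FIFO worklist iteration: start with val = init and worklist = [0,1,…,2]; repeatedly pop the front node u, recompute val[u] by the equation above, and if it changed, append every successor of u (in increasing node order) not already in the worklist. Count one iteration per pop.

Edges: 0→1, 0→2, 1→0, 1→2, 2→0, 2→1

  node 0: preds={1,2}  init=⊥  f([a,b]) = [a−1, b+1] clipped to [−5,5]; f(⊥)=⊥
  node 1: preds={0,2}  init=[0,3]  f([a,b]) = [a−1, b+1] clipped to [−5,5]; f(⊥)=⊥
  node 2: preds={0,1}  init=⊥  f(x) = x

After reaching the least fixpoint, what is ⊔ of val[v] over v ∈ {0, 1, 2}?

[-5,5]

Iteration log — 11 steps:
  step 1. node 0  ⊔preds=[0,3]  new=[-1,4]  old=⊥  +wl: 
  step 2. node 1  ⊔preds=[-1,4]  new=[-2,5]  old=[0,3]  +wl: 0
  step 3. node 2  ⊔preds=[-2,5]  new=[-2,5]  old=⊥  +wl: 1
  step 4. node 0  ⊔preds=[-2,5]  new=[-3,5]  old=[-1,4]  +wl: 2
  step 5. node 1  ⊔preds=[-3,5]  new=[-4,5]  old=[-2,5]  +wl: 0
  step 6. node 2  ⊔preds=[-4,5]  new=[-4,5]  old=[-2,5]  +wl: 1
  step 7. node 0  ⊔preds=[-4,5]  new=[-5,5]  old=[-3,5]  +wl: 2
  step 8. node 1  ⊔preds=[-5,5]  new=[-5,5]  old=[-4,5]  +wl: 0
  step 9. node 2  ⊔preds=[-5,5]  new=[-5,5]  old=[-4,5]  +wl: 1
  step 10. node 0  ⊔preds=[-5,5]  new=[-5,5]  stable
  step 11. node 1  ⊔preds=[-5,5]  new=[-5,5]  stable

Least fixpoint reached:
  node 0: [-5,5]
  node 1: [-5,5]
  node 2: [-5,5]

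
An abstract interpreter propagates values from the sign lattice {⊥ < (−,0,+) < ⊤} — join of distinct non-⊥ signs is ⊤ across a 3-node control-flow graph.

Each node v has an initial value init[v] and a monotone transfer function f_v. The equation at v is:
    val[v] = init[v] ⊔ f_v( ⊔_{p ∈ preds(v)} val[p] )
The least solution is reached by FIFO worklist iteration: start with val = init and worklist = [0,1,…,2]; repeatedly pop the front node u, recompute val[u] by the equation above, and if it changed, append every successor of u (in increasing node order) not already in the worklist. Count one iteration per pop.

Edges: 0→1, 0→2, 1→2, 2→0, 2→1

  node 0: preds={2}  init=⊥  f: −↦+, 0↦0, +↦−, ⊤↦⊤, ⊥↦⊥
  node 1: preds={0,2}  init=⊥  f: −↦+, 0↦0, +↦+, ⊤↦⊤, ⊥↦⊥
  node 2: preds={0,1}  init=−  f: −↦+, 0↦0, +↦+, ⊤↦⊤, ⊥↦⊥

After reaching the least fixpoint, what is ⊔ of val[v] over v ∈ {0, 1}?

Iteration log — 6 steps:
  step 1. node 0  ⊔preds=−  new=+  old=⊥  +wl: 
  step 2. node 1  ⊔preds=⊤  new=⊤  old=⊥  +wl: 
  step 3. node 2  ⊔preds=⊤  new=⊤  old=−  +wl: 0,1
  step 4. node 0  ⊔preds=⊤  new=⊤  old=+  +wl: 2
  step 5. node 1  ⊔preds=⊤  new=⊤  stable
  step 6. node 2  ⊔preds=⊤  new=⊤  stable

Least fixpoint reached:
  node 0: ⊤
  node 1: ⊤
  node 2: ⊤

⊤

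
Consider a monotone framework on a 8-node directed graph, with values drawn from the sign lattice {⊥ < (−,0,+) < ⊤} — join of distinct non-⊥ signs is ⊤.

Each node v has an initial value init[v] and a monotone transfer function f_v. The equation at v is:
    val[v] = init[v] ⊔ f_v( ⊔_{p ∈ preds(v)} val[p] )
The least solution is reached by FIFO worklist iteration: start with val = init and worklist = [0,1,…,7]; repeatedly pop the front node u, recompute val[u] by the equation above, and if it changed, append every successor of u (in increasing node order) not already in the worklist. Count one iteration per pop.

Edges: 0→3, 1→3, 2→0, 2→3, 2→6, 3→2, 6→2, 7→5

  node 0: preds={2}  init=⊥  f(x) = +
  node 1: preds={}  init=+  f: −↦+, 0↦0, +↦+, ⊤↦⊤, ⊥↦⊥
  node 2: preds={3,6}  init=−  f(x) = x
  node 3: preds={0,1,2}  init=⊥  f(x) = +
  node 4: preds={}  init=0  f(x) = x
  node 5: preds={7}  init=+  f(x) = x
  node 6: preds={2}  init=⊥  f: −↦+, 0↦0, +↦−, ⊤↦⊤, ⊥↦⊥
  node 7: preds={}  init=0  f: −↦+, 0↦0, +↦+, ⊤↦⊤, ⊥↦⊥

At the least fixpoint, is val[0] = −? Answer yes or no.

no

Trace (13 dequeues):
  [1] u=0 | in − | out + | prev ⊥ | push {}
  [2] u=1 | in ⊥ | out + | ==
  [3] u=2 | in ⊥ | out − | ==
  [4] u=3 | in ⊤ | out + | prev ⊥ | push {2}
  [5] u=4 | in ⊥ | out 0 | ==
  [6] u=5 | in 0 | out ⊤ | prev + | push {}
  [7] u=6 | in − | out + | prev ⊥ | push {}
  [8] u=7 | in ⊥ | out 0 | ==
  [9] u=2 | in + | out ⊤ | prev − | push {0,3,6}
  [10] u=0 | in ⊤ | out + | ==
  [11] u=3 | in ⊤ | out + | ==
  [12] u=6 | in ⊤ | out ⊤ | prev + | push {2}
  [13] u=2 | in ⊤ | out ⊤ | ==

Converged values:
  [0] +
  [1] +
  [2] ⊤
  [3] +
  [4] 0
  [5] ⊤
  [6] ⊤
  [7] 0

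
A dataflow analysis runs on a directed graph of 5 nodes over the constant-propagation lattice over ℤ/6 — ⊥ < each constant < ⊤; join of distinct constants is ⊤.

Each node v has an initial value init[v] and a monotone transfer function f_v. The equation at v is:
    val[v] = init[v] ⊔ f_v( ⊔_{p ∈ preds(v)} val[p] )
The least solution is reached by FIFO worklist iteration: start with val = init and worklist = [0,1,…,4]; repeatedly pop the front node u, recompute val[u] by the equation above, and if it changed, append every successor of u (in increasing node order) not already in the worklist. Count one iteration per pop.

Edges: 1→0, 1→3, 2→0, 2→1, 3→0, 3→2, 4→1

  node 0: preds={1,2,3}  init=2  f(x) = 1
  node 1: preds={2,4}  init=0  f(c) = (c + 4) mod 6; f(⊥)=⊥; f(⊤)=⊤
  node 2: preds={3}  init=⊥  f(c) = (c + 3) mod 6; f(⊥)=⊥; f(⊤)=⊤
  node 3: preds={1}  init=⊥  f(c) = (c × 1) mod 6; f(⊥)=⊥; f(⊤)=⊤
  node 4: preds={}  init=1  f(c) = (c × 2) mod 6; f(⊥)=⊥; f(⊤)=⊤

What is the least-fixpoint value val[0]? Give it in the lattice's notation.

Trace (9 dequeues):
  [1] u=0 | in 0 | out ⊤ | prev 2 | push {}
  [2] u=1 | in 1 | out ⊤ | prev 0 | push {0}
  [3] u=2 | in ⊥ | out ⊥ | ==
  [4] u=3 | in ⊤ | out ⊤ | prev ⊥ | push {2}
  [5] u=4 | in ⊥ | out 1 | ==
  [6] u=0 | in ⊤ | out ⊤ | ==
  [7] u=2 | in ⊤ | out ⊤ | prev ⊥ | push {0,1}
  [8] u=0 | in ⊤ | out ⊤ | ==
  [9] u=1 | in ⊤ | out ⊤ | ==

Converged values:
  [0] ⊤
  [1] ⊤
  [2] ⊤
  [3] ⊤
  [4] 1

⊤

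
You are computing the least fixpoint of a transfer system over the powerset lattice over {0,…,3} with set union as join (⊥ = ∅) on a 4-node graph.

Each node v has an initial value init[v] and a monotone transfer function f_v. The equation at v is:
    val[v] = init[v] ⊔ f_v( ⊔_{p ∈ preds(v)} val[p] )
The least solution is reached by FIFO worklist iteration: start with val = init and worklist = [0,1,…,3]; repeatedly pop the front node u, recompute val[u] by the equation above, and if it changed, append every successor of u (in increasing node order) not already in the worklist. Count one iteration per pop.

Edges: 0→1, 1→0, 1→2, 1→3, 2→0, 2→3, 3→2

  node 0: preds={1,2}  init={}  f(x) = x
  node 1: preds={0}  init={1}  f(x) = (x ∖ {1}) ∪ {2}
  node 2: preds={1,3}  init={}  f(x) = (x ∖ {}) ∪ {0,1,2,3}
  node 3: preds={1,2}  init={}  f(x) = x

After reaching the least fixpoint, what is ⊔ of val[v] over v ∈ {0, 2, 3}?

{0,1,2,3}

Iteration log — 10 steps:
  step 1. node 0  ⊔preds={1}  new={1}  old={}  +wl: 
  step 2. node 1  ⊔preds={1}  new={1,2}  old={1}  +wl: 0
  step 3. node 2  ⊔preds={1,2}  new={0,1,2,3}  old={}  +wl: 
  step 4. node 3  ⊔preds={0,1,2,3}  new={0,1,2,3}  old={}  +wl: 2
  step 5. node 0  ⊔preds={0,1,2,3}  new={0,1,2,3}  old={1}  +wl: 1
  step 6. node 2  ⊔preds={0,1,2,3}  new={0,1,2,3}  stable
  step 7. node 1  ⊔preds={0,1,2,3}  new={0,1,2,3}  old={1,2}  +wl: 0,2,3
  step 8. node 0  ⊔preds={0,1,2,3}  new={0,1,2,3}  stable
  step 9. node 2  ⊔preds={0,1,2,3}  new={0,1,2,3}  stable
  step 10. node 3  ⊔preds={0,1,2,3}  new={0,1,2,3}  stable

Least fixpoint reached:
  node 0: {0,1,2,3}
  node 1: {0,1,2,3}
  node 2: {0,1,2,3}
  node 3: {0,1,2,3}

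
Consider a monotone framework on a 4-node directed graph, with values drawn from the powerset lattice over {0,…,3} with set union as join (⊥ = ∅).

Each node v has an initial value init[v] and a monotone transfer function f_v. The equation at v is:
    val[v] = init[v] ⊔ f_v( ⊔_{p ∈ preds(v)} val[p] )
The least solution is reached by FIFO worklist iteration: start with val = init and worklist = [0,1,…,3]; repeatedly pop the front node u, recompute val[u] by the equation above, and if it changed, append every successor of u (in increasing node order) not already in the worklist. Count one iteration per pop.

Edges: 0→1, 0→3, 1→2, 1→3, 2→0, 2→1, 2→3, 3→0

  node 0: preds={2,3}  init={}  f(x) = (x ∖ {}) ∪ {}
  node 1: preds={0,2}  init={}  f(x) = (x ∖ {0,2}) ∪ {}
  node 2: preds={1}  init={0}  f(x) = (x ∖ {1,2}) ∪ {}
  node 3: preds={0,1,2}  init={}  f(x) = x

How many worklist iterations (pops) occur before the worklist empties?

Worklist (5 pops):
  #1 pop 0: in={0} → {0} (was {}); enqueue []
  #2 pop 1: in={0} → {} (no change)
  #3 pop 2: in={} → {0} (no change)
  #4 pop 3: in={0} → {0} (was {}); enqueue [0]
  #5 pop 0: in={0} → {0} (no change)

Fixpoint:
  val[0] = {0}
  val[1] = {}
  val[2] = {0}
  val[3] = {0}

5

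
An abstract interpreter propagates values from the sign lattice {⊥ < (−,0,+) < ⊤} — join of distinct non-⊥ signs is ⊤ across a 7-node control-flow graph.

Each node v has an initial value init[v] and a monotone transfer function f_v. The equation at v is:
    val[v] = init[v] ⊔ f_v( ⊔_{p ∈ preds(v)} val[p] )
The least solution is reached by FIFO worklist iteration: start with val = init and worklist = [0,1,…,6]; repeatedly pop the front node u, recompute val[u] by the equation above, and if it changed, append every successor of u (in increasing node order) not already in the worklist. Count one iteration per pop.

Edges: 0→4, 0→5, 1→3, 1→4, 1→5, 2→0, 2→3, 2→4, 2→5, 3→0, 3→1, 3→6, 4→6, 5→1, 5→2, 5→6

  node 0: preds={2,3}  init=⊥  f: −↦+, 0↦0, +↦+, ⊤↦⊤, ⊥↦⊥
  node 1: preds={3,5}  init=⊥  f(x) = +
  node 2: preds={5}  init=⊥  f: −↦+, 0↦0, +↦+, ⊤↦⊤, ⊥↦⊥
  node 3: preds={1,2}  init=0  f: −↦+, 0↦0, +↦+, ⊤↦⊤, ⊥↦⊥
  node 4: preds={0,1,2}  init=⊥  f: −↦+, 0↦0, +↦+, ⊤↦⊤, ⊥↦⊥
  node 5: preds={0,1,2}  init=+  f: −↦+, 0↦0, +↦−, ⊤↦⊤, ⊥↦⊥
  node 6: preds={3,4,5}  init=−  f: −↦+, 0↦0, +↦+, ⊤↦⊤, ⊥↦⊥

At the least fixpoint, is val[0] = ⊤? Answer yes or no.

Worklist (14 pops):
  #1 pop 0: in=0 → 0 (was ⊥); enqueue []
  #2 pop 1: in=⊤ → + (was ⊥); enqueue []
  #3 pop 2: in=+ → + (was ⊥); enqueue [0]
  #4 pop 3: in=+ → ⊤ (was 0); enqueue [1]
  #5 pop 4: in=⊤ → ⊤ (was ⊥); enqueue []
  #6 pop 5: in=⊤ → ⊤ (was +); enqueue [2]
  #7 pop 6: in=⊤ → ⊤ (was −); enqueue []
  #8 pop 0: in=⊤ → ⊤ (was 0); enqueue [4,5]
  #9 pop 1: in=⊤ → + (no change)
  #10 pop 2: in=⊤ → ⊤ (was +); enqueue [0,3]
  #11 pop 4: in=⊤ → ⊤ (no change)
  #12 pop 5: in=⊤ → ⊤ (no change)
  #13 pop 0: in=⊤ → ⊤ (no change)
  #14 pop 3: in=⊤ → ⊤ (no change)

Fixpoint:
  val[0] = ⊤
  val[1] = +
  val[2] = ⊤
  val[3] = ⊤
  val[4] = ⊤
  val[5] = ⊤
  val[6] = ⊤

yes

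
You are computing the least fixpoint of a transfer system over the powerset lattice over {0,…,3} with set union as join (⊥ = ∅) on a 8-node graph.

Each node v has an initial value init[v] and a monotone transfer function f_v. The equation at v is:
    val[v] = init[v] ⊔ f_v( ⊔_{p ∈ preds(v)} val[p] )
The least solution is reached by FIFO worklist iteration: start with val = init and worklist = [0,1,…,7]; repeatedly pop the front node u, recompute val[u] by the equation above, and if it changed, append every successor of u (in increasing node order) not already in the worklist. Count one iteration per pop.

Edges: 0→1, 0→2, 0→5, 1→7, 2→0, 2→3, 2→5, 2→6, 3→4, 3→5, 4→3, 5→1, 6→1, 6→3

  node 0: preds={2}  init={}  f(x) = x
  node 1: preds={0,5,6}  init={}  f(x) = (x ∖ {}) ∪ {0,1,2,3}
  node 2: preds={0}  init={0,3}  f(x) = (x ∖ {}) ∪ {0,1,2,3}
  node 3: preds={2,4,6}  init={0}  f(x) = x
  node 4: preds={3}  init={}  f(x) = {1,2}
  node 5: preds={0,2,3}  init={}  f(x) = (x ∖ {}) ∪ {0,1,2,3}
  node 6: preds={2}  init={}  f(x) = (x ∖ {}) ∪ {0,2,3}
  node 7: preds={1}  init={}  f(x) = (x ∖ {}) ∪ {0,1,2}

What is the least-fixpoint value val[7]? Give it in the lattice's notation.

{0,1,2,3}

Trace (13 dequeues):
  [1] u=0 | in {0,3} | out {0,3} | prev {} | push {}
  [2] u=1 | in {0,3} | out {0,1,2,3} | prev {} | push {}
  [3] u=2 | in {0,3} | out {0,1,2,3} | prev {0,3} | push {0}
  [4] u=3 | in {0,1,2,3} | out {0,1,2,3} | prev {0} | push {}
  [5] u=4 | in {0,1,2,3} | out {1,2} | prev {} | push {3}
  [6] u=5 | in {0,1,2,3} | out {0,1,2,3} | prev {} | push {1}
  [7] u=6 | in {0,1,2,3} | out {0,1,2,3} | prev {} | push {}
  [8] u=7 | in {0,1,2,3} | out {0,1,2,3} | prev {} | push {}
  [9] u=0 | in {0,1,2,3} | out {0,1,2,3} | prev {0,3} | push {2,5}
  [10] u=3 | in {0,1,2,3} | out {0,1,2,3} | ==
  [11] u=1 | in {0,1,2,3} | out {0,1,2,3} | ==
  [12] u=2 | in {0,1,2,3} | out {0,1,2,3} | ==
  [13] u=5 | in {0,1,2,3} | out {0,1,2,3} | ==

Converged values:
  [0] {0,1,2,3}
  [1] {0,1,2,3}
  [2] {0,1,2,3}
  [3] {0,1,2,3}
  [4] {1,2}
  [5] {0,1,2,3}
  [6] {0,1,2,3}
  [7] {0,1,2,3}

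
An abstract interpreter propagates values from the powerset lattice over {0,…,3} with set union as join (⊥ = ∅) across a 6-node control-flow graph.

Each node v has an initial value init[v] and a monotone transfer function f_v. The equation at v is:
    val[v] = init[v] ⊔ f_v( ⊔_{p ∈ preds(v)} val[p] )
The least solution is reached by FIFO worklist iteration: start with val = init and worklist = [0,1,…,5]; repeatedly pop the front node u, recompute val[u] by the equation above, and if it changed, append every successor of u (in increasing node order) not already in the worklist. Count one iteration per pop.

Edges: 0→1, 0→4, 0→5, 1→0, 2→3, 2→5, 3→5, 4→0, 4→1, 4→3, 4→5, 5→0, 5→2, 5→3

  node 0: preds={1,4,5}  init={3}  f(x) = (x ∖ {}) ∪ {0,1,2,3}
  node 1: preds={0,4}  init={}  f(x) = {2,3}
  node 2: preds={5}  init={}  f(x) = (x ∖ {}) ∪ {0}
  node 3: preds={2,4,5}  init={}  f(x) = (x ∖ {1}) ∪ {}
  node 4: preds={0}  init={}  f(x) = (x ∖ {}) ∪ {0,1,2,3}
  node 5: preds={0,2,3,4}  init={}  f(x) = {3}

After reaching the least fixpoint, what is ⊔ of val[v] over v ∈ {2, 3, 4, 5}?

{0,1,2,3}

Iteration log — 12 steps:
  step 1. node 0  ⊔preds={}  new={0,1,2,3}  old={3}  +wl: 
  step 2. node 1  ⊔preds={0,1,2,3}  new={2,3}  old={}  +wl: 0
  step 3. node 2  ⊔preds={}  new={0}  old={}  +wl: 
  step 4. node 3  ⊔preds={0}  new={0}  old={}  +wl: 
  step 5. node 4  ⊔preds={0,1,2,3}  new={0,1,2,3}  old={}  +wl: 1,3
  step 6. node 5  ⊔preds={0,1,2,3}  new={3}  old={}  +wl: 2
  step 7. node 0  ⊔preds={0,1,2,3}  new={0,1,2,3}  stable
  step 8. node 1  ⊔preds={0,1,2,3}  new={2,3}  stable
  step 9. node 3  ⊔preds={0,1,2,3}  new={0,2,3}  old={0}  +wl: 5
  step 10. node 2  ⊔preds={3}  new={0,3}  old={0}  +wl: 3
  step 11. node 5  ⊔preds={0,1,2,3}  new={3}  stable
  step 12. node 3  ⊔preds={0,1,2,3}  new={0,2,3}  stable

Least fixpoint reached:
  node 0: {0,1,2,3}
  node 1: {2,3}
  node 2: {0,3}
  node 3: {0,2,3}
  node 4: {0,1,2,3}
  node 5: {3}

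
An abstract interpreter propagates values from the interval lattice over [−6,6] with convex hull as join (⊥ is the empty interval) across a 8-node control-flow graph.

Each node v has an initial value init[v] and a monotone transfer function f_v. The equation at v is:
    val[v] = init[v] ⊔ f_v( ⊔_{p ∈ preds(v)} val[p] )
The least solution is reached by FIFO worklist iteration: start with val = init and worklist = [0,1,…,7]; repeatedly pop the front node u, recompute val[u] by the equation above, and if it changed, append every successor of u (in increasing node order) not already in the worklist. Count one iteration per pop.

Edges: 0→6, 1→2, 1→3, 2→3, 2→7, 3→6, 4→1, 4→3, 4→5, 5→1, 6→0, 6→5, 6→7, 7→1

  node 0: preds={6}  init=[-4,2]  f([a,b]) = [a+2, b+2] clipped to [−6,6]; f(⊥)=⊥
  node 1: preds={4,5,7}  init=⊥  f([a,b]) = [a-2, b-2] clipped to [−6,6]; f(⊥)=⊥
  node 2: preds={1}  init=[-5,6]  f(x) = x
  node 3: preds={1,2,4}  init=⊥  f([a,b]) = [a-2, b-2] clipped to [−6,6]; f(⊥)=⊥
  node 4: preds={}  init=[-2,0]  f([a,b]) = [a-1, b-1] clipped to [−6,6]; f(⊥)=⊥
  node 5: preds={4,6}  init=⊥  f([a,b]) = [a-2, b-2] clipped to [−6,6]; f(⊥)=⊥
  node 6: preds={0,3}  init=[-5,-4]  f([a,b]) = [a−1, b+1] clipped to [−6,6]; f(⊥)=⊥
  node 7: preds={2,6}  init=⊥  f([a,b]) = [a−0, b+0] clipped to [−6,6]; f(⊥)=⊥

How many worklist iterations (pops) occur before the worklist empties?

19

Worklist (19 pops):
  #1 pop 0: in=[-5,-4] → [-4,2] (no change)
  #2 pop 1: in=[-2,0] → [-4,-2] (was ⊥); enqueue []
  #3 pop 2: in=[-4,-2] → [-5,6] (no change)
  #4 pop 3: in=[-5,6] → [-6,4] (was ⊥); enqueue []
  #5 pop 4: in=⊥ → [-2,0] (no change)
  #6 pop 5: in=[-5,0] → [-6,-2] (was ⊥); enqueue [1]
  #7 pop 6: in=[-6,4] → [-6,5] (was [-5,-4]); enqueue [0,5]
  #8 pop 7: in=[-6,6] → [-6,6] (was ⊥); enqueue []
  #9 pop 1: in=[-6,6] → [-6,4] (was [-4,-2]); enqueue [2,3]
  #10 pop 0: in=[-6,5] → [-4,6] (was [-4,2]); enqueue [6]
  #11 pop 5: in=[-6,5] → [-6,3] (was [-6,-2]); enqueue [1]
  #12 pop 2: in=[-6,4] → [-6,6] (was [-5,6]); enqueue [7]
  #13 pop 3: in=[-6,6] → [-6,4] (no change)
  #14 pop 6: in=[-6,6] → [-6,6] (was [-6,5]); enqueue [0,5]
  #15 pop 1: in=[-6,6] → [-6,4] (no change)
  #16 pop 7: in=[-6,6] → [-6,6] (no change)
  #17 pop 0: in=[-6,6] → [-4,6] (no change)
  #18 pop 5: in=[-6,6] → [-6,4] (was [-6,3]); enqueue [1]
  #19 pop 1: in=[-6,6] → [-6,4] (no change)

Fixpoint:
  val[0] = [-4,6]
  val[1] = [-6,4]
  val[2] = [-6,6]
  val[3] = [-6,4]
  val[4] = [-2,0]
  val[5] = [-6,4]
  val[6] = [-6,6]
  val[7] = [-6,6]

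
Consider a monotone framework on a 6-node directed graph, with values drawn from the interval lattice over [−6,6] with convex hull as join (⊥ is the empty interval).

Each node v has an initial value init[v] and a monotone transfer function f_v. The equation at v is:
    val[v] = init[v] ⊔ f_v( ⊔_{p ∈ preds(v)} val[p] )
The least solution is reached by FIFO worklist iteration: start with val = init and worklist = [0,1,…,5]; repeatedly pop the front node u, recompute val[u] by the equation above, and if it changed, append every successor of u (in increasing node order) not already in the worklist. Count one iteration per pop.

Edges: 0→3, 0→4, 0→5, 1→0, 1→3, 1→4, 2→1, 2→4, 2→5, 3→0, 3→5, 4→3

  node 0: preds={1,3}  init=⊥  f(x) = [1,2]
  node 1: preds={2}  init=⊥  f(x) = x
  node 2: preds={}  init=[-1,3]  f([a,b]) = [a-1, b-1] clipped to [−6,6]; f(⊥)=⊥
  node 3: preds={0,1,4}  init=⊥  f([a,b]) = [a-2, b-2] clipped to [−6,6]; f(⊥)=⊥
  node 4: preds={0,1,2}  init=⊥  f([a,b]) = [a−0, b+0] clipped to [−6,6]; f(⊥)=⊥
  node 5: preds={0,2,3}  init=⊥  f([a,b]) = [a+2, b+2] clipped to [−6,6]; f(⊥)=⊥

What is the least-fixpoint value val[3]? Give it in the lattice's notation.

[-3,1]

Iteration log — 8 steps:
  step 1. node 0  ⊔preds=⊥  new=[1,2]  old=⊥  +wl: 
  step 2. node 1  ⊔preds=[-1,3]  new=[-1,3]  old=⊥  +wl: 0
  step 3. node 2  ⊔preds=⊥  new=[-1,3]  stable
  step 4. node 3  ⊔preds=[-1,3]  new=[-3,1]  old=⊥  +wl: 
  step 5. node 4  ⊔preds=[-1,3]  new=[-1,3]  old=⊥  +wl: 3
  step 6. node 5  ⊔preds=[-3,3]  new=[-1,5]  old=⊥  +wl: 
  step 7. node 0  ⊔preds=[-3,3]  new=[1,2]  stable
  step 8. node 3  ⊔preds=[-1,3]  new=[-3,1]  stable

Least fixpoint reached:
  node 0: [1,2]
  node 1: [-1,3]
  node 2: [-1,3]
  node 3: [-3,1]
  node 4: [-1,3]
  node 5: [-1,5]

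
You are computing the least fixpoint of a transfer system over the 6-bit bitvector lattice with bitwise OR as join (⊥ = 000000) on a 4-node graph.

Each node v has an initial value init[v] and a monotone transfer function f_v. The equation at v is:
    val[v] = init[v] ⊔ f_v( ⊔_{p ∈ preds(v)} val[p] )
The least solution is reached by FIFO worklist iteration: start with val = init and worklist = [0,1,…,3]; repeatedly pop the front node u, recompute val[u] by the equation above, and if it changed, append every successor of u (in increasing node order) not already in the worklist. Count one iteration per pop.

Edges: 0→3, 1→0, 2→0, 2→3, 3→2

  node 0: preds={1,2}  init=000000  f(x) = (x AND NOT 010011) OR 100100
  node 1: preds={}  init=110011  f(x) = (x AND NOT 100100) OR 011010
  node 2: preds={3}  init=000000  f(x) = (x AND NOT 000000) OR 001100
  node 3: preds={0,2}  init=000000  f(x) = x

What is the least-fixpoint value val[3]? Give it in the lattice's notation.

101100

Worklist (8 pops):
  #1 pop 0: in=110011 → 100100 (was 000000); enqueue []
  #2 pop 1: in=000000 → 111011 (was 110011); enqueue [0]
  #3 pop 2: in=000000 → 001100 (was 000000); enqueue []
  #4 pop 3: in=101100 → 101100 (was 000000); enqueue [2]
  #5 pop 0: in=111111 → 101100 (was 100100); enqueue [3]
  #6 pop 2: in=101100 → 101100 (was 001100); enqueue [0]
  #7 pop 3: in=101100 → 101100 (no change)
  #8 pop 0: in=111111 → 101100 (no change)

Fixpoint:
  val[0] = 101100
  val[1] = 111011
  val[2] = 101100
  val[3] = 101100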